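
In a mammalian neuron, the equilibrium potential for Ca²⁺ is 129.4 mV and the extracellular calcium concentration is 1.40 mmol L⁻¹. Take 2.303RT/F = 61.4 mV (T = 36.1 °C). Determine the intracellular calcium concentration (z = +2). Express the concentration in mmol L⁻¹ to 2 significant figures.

0.000085 mmol L⁻¹

Nernst: E = (61.4/2) · log₁₀([out]/[in]), so log₁₀([out]/[in]) = 129.4 × 2 / 61.4 = 4.2150.
[out]/[in] = 10^(4.2150) = 1.641e+04.
[in] = 1.40 / 1.641e+04 = 8.534e-05 mmol L⁻¹.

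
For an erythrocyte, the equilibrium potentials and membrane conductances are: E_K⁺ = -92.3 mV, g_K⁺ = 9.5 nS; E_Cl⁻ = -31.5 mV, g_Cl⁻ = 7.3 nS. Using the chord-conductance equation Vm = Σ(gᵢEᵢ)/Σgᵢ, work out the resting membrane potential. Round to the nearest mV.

Σ gᵢEᵢ = 9.5·(-92.3) + 7.3·(-31.5) = -1106.80
Σ gᵢ = 9.5 + 7.3 = 16.8
Vm = -1106.80 / 16.8 = -65.88 mV

-66 mV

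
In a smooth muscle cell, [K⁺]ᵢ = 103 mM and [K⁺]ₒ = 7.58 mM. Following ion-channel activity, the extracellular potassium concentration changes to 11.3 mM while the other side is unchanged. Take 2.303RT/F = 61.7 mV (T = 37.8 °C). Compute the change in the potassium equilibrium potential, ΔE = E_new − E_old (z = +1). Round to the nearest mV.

E_old = (61.7/1)·log₁₀(7.58/103) = -69.92 mV
E_new = (61.7/1)·log₁₀(11.3/103) = -59.22 mV
ΔE = -59.22 − (-69.92) = 10.70 mV

11 mV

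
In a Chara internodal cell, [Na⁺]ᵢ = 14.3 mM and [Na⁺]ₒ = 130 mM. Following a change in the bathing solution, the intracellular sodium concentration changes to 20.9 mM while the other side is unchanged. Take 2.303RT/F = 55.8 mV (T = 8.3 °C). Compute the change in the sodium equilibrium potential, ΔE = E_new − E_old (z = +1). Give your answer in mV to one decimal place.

-9.2 mV

E_old = (55.8/1)·log₁₀(130/14.3) = 53.49 mV
E_new = (55.8/1)·log₁₀(130/20.9) = 44.29 mV
ΔE = 44.29 − (53.49) = -9.20 mV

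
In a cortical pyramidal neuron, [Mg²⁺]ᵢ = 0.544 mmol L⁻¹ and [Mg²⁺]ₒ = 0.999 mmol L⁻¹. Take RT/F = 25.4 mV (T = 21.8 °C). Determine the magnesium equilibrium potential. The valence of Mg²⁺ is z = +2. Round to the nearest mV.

E = (25.4/z) · ln([Mg²⁺]_out/[Mg²⁺]_in) with z = +2.
= (25.4/2) · ln(0.999/0.544) = 12.70 · ln(1.836)
= 12.70 · (0.6078) = 7.72 mV

8 mV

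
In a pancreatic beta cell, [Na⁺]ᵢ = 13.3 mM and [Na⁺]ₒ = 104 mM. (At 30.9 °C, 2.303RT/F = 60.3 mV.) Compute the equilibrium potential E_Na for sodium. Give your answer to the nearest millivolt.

E = (60.3/z) · log₁₀([Na⁺]_out/[Na⁺]_in) with z = +1.
= (60.3/1) · log₁₀(104/13.3) = 60.30 · log₁₀(7.82)
= 60.30 · (0.8932) = 53.86 mV

54 mV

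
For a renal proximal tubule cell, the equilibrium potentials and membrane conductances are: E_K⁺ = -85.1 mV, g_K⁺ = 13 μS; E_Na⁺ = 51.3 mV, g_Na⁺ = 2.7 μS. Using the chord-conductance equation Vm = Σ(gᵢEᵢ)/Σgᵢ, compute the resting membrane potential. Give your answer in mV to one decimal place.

Σ gᵢEᵢ = 13·(-85.1) + 2.7·(51.3) = -967.79
Σ gᵢ = 13 + 2.7 = 15.7
Vm = -967.79 / 15.7 = -61.64 mV

-61.6 mV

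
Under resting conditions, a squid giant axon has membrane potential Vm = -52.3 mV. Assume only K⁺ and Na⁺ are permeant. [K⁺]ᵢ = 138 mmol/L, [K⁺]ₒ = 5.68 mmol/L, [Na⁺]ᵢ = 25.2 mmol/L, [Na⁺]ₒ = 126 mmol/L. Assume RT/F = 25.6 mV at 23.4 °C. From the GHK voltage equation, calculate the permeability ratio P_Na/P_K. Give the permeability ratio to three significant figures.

0.0995

Let α = P_Na/P_K. GHK: Vm = 25.6·ln[(Kₒ + α·Naₒ)/(Kᵢ + α·Naᵢ)].
e^(Vm/25.6) = e^(-52.3/25.6) = 0.12964
So 0.12964·(Kᵢ + α·Naᵢ) = Kₒ + α·Naₒ → α = (0.12964·138.0 − 5.68) / (126.0 − 0.12964·25.2)
α = (17.89 − 5.68) / (126.0 − 3.267) = 12.21/122.7 = 0.09949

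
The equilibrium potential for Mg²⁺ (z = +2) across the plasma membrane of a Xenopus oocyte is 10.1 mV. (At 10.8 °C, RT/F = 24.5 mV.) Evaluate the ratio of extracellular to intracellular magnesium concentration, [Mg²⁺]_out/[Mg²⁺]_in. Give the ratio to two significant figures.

2.3

ln([out]/[in]) = E·z/(24.5) = 10.1 × 2 / 24.5 = 0.8245
[out]/[in] = e^(0.8245) = 2.281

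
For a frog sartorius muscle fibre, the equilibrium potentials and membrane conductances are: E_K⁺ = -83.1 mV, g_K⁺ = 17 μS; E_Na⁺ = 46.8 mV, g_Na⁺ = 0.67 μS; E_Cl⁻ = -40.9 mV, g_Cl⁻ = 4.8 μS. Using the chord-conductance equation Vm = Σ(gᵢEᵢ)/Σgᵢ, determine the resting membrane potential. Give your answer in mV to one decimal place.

Σ gᵢEᵢ = 17·(-83.1) + 0.67·(46.8) + 4.8·(-40.9) = -1577.66
Σ gᵢ = 17 + 0.67 + 4.8 = 22.47
Vm = -1577.66 / 22.47 = -70.21 mV

-70.2 mV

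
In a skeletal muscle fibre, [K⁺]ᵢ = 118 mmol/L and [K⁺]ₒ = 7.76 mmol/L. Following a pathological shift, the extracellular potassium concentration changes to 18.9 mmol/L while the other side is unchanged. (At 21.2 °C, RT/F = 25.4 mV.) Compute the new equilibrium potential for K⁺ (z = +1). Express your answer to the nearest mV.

-47 mV

After the shift: [K⁺]_out = 18.9, [K⁺]_in = 118 mmol/L.
E_new = (25.4/1)·ln(18.9/118) = 25.40 · (-1.8315) = -46.52 mV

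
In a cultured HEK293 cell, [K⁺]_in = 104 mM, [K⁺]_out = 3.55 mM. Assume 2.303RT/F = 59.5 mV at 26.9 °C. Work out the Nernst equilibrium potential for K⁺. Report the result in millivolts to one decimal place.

-87.3 mV

E = (59.5/z) · log₁₀([K⁺]_out/[K⁺]_in) with z = +1.
= (59.5/1) · log₁₀(3.55/104) = 59.50 · log₁₀(0.03413)
= 59.50 · (-1.4668) = -87.27 mV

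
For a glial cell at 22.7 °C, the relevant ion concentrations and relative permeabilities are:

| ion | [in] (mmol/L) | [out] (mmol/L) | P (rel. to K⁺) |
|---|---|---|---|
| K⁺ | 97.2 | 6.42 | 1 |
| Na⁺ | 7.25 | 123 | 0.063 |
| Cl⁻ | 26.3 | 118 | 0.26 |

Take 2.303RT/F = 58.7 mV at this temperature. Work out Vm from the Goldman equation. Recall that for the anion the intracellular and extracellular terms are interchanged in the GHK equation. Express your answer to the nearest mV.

Vm = 58.7 · log₁₀[(Σ P·[cation]ₒ + Σ P·[anion]ᵢ) / (Σ P·[cation]ᵢ + Σ P·[anion]ₒ)]
Numerator = 1×6.42 + 0.063×123 + 0.26×26.3 = 21.01
Denominator = 1×97.2 + 0.063×7.25 + 0.26×118 = 128.3
Vm = 58.7 · log₁₀(0.16369) = 58.7 × (-0.7860) = -46.14 mV

-46 mV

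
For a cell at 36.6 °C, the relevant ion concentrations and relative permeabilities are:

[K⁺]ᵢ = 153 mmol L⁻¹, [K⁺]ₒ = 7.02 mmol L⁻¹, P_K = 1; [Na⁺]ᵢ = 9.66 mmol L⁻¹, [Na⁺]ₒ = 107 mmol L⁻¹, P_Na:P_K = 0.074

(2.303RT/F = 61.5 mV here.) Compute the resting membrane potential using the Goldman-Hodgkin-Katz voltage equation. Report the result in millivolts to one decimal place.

-62.3 mV

Vm = 61.5 · log₁₀[(Σ P·[cation]ₒ + Σ P·[anion]ᵢ) / (Σ P·[cation]ᵢ + Σ P·[anion]ₒ)]
Numerator = 1×7.02 + 0.074×107 = 14.94
Denominator = 1×153 + 0.074×9.66 = 153.7
Vm = 61.5 · log₁₀(0.09718) = 61.5 × (-1.0124) = -62.26 mV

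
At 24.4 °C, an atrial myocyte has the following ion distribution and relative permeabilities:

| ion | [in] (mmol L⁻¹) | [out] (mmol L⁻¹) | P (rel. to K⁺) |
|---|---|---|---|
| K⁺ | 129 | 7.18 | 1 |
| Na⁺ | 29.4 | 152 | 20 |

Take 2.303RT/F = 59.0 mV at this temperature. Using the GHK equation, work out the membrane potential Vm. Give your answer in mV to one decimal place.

Vm = 59.0 · log₁₀[(Σ P·[cation]ₒ + Σ P·[anion]ᵢ) / (Σ P·[cation]ᵢ + Σ P·[anion]ₒ)]
Numerator = 1×7.18 + 20×152 = 3047
Denominator = 1×129 + 20×29.4 = 717
Vm = 59.0 · log₁₀(4.2499) = 59.0 × (0.6284) = 37.07 mV

37.1 mV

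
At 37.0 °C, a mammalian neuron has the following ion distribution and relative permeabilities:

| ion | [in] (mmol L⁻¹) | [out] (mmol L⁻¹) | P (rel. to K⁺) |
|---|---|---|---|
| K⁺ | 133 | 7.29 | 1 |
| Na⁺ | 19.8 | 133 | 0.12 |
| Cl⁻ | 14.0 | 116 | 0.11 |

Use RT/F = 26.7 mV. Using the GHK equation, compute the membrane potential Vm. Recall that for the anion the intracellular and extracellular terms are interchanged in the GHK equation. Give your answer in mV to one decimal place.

Vm = 26.7 · ln[(Σ P·[cation]ₒ + Σ P·[anion]ᵢ) / (Σ P·[cation]ᵢ + Σ P·[anion]ₒ)]
Numerator = 1×7.29 + 0.12×133 + 0.11×14.0 = 24.79
Denominator = 1×133 + 0.12×19.8 + 0.11×116 = 148.1
Vm = 26.7 · ln(0.16735) = 26.7 × (-1.7877) = -47.73 mV

-47.7 mV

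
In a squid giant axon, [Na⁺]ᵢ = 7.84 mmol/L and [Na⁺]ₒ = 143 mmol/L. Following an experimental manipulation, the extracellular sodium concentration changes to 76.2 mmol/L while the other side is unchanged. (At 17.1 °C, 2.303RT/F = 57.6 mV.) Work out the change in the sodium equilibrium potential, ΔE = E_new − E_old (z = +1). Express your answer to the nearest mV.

E_old = (57.6/1)·log₁₀(143/7.84) = 72.63 mV
E_new = (57.6/1)·log₁₀(76.2/7.84) = 56.89 mV
ΔE = 56.89 − (72.63) = -15.75 mV

-16 mV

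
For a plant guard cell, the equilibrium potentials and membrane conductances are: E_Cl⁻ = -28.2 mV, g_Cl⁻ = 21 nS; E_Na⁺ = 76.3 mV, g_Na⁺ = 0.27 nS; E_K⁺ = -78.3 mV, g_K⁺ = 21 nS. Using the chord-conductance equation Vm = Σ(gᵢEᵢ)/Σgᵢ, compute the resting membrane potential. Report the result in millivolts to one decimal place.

-52.4 mV

Σ gᵢEᵢ = 21·(-28.2) + 0.27·(76.3) + 21·(-78.3) = -2215.90
Σ gᵢ = 21 + 0.27 + 21 = 42.27
Vm = -2215.90 / 42.27 = -52.42 mV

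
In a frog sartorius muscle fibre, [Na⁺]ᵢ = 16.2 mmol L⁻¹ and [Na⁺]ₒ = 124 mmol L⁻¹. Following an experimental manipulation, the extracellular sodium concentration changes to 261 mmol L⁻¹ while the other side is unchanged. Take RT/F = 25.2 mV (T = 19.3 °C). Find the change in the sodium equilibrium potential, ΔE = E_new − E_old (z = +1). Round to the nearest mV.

E_old = (25.2/1)·ln(124/16.2) = 51.29 mV
E_new = (25.2/1)·ln(261/16.2) = 70.04 mV
ΔE = 70.04 − (51.29) = 18.75 mV

19 mV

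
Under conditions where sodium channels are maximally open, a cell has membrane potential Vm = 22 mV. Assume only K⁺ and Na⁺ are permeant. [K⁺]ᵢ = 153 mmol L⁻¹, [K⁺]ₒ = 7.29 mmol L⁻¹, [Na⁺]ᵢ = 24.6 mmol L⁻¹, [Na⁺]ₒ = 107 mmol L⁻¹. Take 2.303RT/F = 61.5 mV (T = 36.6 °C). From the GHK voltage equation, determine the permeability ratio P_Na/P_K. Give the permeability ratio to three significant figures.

6.70

Let α = P_Na/P_K. GHK: Vm = 61.5·log₁₀[(Kₒ + α·Naₒ)/(Kᵢ + α·Naᵢ)].
10^(Vm/61.5) = 10^(22.0/61.5) = 2.2789
So 2.2789·(Kᵢ + α·Naᵢ) = Kₒ + α·Naₒ → α = (2.2789·153.0 − 7.29) / (107.0 − 2.2789·24.6)
α = (348.7 − 7.29) / (107.0 − 56.06) = 341.4/50.94 = 6.702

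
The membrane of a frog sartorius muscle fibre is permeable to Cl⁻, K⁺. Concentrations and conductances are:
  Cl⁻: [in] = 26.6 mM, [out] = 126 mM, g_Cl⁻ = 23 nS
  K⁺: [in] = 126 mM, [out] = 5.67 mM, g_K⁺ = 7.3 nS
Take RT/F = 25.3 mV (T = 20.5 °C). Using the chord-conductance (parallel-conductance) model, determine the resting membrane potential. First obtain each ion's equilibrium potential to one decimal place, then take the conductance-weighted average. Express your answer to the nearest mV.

-49 mV

E_Cl⁻ = (25.3/-1)·ln(126/26.6) = -39.4 mV
E_K⁺ = (25.3/1)·ln(5.67/126) = -78.5 mV
Vm = (Σ gᵢEᵢ)/(Σ gᵢ) = (23·-39.4 + 7.3·-78.5) / (23 + 7.3)
= -1479.25 / 30.3 = -48.82 mV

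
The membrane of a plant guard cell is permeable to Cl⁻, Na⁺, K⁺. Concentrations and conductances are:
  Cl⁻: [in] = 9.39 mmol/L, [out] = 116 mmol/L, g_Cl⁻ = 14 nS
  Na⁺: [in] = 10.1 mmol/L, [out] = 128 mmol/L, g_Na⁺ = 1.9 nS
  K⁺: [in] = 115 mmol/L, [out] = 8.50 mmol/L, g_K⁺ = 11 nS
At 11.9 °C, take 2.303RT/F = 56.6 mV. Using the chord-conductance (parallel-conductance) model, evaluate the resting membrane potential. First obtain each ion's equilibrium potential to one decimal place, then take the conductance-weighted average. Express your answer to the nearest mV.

E_Cl⁻ = (56.6/-1)·log₁₀(116/9.39) = -61.8 mV
E_Na⁺ = (56.6/1)·log₁₀(128/10.1) = 62.4 mV
E_K⁺ = (56.6/1)·log₁₀(8.50/115) = -64.0 mV
Vm = (Σ gᵢEᵢ)/(Σ gᵢ) = (14·-61.8 + 1.9·62.4 + 11·-64.0) / (14 + 1.9 + 11)
= -1450.64 / 26.9 = -53.93 mV

-54 mV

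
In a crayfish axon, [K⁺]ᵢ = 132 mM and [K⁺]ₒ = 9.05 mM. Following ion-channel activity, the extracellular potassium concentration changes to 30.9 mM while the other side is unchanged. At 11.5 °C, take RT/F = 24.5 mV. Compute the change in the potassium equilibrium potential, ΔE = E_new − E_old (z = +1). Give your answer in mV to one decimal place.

30.1 mV

E_old = (24.5/1)·ln(9.05/132) = -65.66 mV
E_new = (24.5/1)·ln(30.9/132) = -35.58 mV
ΔE = -35.58 − (-65.66) = 30.09 mV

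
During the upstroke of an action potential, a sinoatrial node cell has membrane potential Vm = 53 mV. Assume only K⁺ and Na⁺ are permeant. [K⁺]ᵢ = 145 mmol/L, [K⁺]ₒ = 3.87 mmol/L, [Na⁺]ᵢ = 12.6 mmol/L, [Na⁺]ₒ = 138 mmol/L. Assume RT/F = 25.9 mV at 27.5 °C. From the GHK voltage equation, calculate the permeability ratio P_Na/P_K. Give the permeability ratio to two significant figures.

28

Let α = P_Na/P_K. GHK: Vm = 25.9·ln[(Kₒ + α·Naₒ)/(Kᵢ + α·Naᵢ)].
e^(Vm/25.9) = e^(53.0/25.9) = 7.7395
So 7.7395·(Kᵢ + α·Naᵢ) = Kₒ + α·Naₒ → α = (7.7395·145.0 − 3.87) / (138.0 − 7.7395·12.6)
α = (1122 − 3.87) / (138.0 − 97.52) = 1118/40.48 = 27.63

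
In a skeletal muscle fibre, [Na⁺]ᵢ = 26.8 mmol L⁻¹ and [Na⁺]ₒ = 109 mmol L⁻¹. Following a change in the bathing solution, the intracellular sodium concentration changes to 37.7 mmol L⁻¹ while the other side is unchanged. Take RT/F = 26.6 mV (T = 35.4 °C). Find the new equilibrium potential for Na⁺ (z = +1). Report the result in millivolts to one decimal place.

After the shift: [Na⁺]_out = 109, [Na⁺]_in = 37.7 mmol L⁻¹.
E_new = (26.6/1)·ln(109/37.7) = 26.60 · (1.0617) = 28.24 mV

28.2 mV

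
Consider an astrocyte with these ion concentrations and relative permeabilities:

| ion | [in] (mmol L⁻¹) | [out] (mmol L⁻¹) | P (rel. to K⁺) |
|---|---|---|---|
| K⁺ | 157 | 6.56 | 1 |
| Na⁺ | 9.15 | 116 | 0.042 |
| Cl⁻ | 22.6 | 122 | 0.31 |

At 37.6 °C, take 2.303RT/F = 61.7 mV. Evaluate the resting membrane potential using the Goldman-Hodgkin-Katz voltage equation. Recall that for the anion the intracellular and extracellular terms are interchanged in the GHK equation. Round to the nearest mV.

-63 mV

Vm = 61.7 · log₁₀[(Σ P·[cation]ₒ + Σ P·[anion]ᵢ) / (Σ P·[cation]ᵢ + Σ P·[anion]ₒ)]
Numerator = 1×6.56 + 0.042×116 + 0.31×22.6 = 18.44
Denominator = 1×157 + 0.042×9.15 + 0.31×122 = 195.2
Vm = 61.7 · log₁₀(0.094455) = 61.7 × (-1.0248) = -63.23 mV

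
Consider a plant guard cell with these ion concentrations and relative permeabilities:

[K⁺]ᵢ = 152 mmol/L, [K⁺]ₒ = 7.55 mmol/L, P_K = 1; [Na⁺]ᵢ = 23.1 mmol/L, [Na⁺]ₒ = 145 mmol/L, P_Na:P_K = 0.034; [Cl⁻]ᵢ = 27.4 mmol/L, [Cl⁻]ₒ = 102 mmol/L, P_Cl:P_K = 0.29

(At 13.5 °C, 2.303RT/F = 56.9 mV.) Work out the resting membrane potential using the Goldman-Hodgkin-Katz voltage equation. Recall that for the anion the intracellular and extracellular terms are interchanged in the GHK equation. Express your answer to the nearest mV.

Vm = 56.9 · log₁₀[(Σ P·[cation]ₒ + Σ P·[anion]ᵢ) / (Σ P·[cation]ᵢ + Σ P·[anion]ₒ)]
Numerator = 1×7.55 + 0.034×145 + 0.29×27.4 = 20.43
Denominator = 1×152 + 0.034×23.1 + 0.29×102 = 182.4
Vm = 56.9 · log₁₀(0.11201) = 56.9 × (-0.9508) = -54.10 mV

-54 mV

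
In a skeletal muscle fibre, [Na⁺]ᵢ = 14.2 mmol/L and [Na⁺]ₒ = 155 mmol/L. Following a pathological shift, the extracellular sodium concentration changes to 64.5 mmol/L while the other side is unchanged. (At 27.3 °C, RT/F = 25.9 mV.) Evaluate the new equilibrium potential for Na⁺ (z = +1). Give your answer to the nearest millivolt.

39 mV

After the shift: [Na⁺]_out = 64.5, [Na⁺]_in = 14.2 mmol/L.
E_new = (25.9/1)·ln(64.5/14.2) = 25.90 · (1.5134) = 39.20 mV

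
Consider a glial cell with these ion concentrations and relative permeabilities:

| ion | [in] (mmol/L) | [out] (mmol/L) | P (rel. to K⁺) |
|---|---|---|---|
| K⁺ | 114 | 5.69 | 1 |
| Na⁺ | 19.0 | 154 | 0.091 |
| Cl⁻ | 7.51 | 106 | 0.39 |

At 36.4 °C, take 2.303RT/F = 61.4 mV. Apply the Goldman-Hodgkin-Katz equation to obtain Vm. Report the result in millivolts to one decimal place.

-51.7 mV

Vm = 61.4 · log₁₀[(Σ P·[cation]ₒ + Σ P·[anion]ᵢ) / (Σ P·[cation]ᵢ + Σ P·[anion]ₒ)]
Numerator = 1×5.69 + 0.091×154 + 0.39×7.51 = 22.63
Denominator = 1×114 + 0.091×19.0 + 0.39×106 = 157.1
Vm = 61.4 · log₁₀(0.1441) = 61.4 × (-0.8414) = -51.66 mV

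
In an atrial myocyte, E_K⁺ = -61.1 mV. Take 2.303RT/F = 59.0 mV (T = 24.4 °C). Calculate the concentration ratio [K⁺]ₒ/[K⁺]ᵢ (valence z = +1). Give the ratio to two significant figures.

0.092

log₁₀([out]/[in]) = E·z/(59.0) = -61.1 × 1 / 59.0 = -1.0356
[out]/[in] = 10^(-1.0356) = 0.09213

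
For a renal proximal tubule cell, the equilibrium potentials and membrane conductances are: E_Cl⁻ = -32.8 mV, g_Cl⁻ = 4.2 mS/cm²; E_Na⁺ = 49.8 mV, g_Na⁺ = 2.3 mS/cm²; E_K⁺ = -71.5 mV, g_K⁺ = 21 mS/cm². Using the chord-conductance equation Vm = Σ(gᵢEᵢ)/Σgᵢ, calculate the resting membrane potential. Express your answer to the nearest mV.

-55 mV

Σ gᵢEᵢ = 4.2·(-32.8) + 2.3·(49.8) + 21·(-71.5) = -1524.72
Σ gᵢ = 4.2 + 2.3 + 21 = 27.5
Vm = -1524.72 / 27.5 = -55.44 mV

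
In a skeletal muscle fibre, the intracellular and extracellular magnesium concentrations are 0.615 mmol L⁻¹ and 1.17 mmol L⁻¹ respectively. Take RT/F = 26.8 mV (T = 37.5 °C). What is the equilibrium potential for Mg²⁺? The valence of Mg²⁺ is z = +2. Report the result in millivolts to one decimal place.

8.6 mV

E = (26.8/z) · ln([Mg²⁺]_out/[Mg²⁺]_in) with z = +2.
= (26.8/2) · ln(1.17/0.615) = 13.40 · ln(1.902)
= 13.40 · (0.6431) = 8.62 mV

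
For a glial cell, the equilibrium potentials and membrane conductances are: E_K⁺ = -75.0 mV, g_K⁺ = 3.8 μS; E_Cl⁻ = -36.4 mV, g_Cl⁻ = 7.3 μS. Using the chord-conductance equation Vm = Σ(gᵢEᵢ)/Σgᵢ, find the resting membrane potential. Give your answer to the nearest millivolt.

-50 mV

Σ gᵢEᵢ = 3.8·(-75.0) + 7.3·(-36.4) = -550.72
Σ gᵢ = 3.8 + 7.3 = 11.1
Vm = -550.72 / 11.1 = -49.61 mV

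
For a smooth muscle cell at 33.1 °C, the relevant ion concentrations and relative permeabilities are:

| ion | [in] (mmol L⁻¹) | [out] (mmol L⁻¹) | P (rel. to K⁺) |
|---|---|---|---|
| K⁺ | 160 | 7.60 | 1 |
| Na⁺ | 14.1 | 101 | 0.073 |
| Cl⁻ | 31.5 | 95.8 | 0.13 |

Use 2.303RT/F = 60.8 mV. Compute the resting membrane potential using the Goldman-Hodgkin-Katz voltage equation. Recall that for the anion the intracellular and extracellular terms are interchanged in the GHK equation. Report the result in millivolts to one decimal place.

-58.3 mV

Vm = 60.8 · log₁₀[(Σ P·[cation]ₒ + Σ P·[anion]ᵢ) / (Σ P·[cation]ᵢ + Σ P·[anion]ₒ)]
Numerator = 1×7.60 + 0.073×101 + 0.13×31.5 = 19.07
Denominator = 1×160 + 0.073×14.1 + 0.13×95.8 = 173.5
Vm = 60.8 · log₁₀(0.10991) = 60.8 × (-0.9590) = -58.30 mV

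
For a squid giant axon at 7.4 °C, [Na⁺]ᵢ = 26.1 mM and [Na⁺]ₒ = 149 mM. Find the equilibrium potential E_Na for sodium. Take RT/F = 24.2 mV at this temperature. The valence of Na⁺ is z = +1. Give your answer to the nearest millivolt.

E = (24.2/z) · ln([Na⁺]_out/[Na⁺]_in) with z = +1.
= (24.2/1) · ln(149/26.1) = 24.20 · ln(5.709)
= 24.20 · (1.7420) = 42.16 mV

42 mV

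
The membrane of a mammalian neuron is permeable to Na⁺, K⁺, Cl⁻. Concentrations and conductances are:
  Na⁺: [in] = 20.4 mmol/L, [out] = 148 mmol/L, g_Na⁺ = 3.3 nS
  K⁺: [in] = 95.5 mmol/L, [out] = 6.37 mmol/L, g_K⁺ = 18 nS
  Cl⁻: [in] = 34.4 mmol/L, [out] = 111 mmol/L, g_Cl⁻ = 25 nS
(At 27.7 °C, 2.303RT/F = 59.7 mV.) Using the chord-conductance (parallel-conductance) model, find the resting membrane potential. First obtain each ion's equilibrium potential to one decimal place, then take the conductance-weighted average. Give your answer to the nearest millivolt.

-40 mV

E_Na⁺ = (59.7/1)·log₁₀(148/20.4) = 51.4 mV
E_K⁺ = (59.7/1)·log₁₀(6.37/95.5) = -70.2 mV
E_Cl⁻ = (59.7/-1)·log₁₀(111/34.4) = -30.4 mV
Vm = (Σ gᵢEᵢ)/(Σ gᵢ) = (3.3·51.4 + 18·-70.2 + 25·-30.4) / (3.3 + 18 + 25)
= -1853.98 / 46.3 = -40.04 mV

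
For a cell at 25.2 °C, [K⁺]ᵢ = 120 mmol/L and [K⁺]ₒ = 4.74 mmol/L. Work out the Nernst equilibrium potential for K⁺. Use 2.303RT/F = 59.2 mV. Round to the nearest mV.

-83 mV

E = (59.2/z) · log₁₀([K⁺]_out/[K⁺]_in) with z = +1.
= (59.2/1) · log₁₀(4.74/120) = 59.20 · log₁₀(0.0395)
= 59.20 · (-1.4034) = -83.08 mV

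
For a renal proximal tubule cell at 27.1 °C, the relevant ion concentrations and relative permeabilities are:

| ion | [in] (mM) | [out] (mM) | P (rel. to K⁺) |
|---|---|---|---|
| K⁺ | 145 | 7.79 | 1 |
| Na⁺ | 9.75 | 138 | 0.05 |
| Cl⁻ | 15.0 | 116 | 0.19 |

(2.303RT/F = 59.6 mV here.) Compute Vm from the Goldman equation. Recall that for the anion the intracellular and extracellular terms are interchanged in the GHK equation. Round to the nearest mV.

-58 mV

Vm = 59.6 · log₁₀[(Σ P·[cation]ₒ + Σ P·[anion]ᵢ) / (Σ P·[cation]ᵢ + Σ P·[anion]ₒ)]
Numerator = 1×7.79 + 0.05×138 + 0.19×15.0 = 17.54
Denominator = 1×145 + 0.05×9.75 + 0.19×116 = 167.5
Vm = 59.6 · log₁₀(0.1047) = 59.6 × (-0.9801) = -58.41 mV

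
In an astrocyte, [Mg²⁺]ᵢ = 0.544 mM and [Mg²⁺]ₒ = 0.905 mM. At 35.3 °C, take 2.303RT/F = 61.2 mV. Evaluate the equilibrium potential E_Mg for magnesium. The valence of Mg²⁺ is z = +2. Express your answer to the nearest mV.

E = (61.2/z) · log₁₀([Mg²⁺]_out/[Mg²⁺]_in) with z = +2.
= (61.2/2) · log₁₀(0.905/0.544) = 30.60 · log₁₀(1.664)
= 30.60 · (0.2210) = 6.76 mV

7 mV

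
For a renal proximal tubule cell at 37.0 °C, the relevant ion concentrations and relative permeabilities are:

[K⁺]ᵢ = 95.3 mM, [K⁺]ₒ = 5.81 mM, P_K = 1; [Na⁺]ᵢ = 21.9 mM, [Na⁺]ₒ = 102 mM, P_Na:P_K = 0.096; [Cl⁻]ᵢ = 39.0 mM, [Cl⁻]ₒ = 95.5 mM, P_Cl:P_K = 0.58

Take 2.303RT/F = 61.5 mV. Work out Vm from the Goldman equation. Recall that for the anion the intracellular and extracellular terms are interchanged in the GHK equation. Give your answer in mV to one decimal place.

Vm = 61.5 · log₁₀[(Σ P·[cation]ₒ + Σ P·[anion]ᵢ) / (Σ P·[cation]ᵢ + Σ P·[anion]ₒ)]
Numerator = 1×5.81 + 0.096×102 + 0.58×39.0 = 38.22
Denominator = 1×95.3 + 0.096×21.9 + 0.58×95.5 = 152.8
Vm = 61.5 · log₁₀(0.25016) = 61.5 × (-0.6018) = -37.01 mV

-37.0 mV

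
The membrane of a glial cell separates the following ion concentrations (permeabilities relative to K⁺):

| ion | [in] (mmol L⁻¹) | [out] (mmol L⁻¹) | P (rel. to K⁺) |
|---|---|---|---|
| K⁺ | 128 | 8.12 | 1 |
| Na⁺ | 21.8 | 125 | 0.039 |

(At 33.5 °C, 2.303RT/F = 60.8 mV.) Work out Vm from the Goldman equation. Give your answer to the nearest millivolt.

-61 mV

Vm = 60.8 · log₁₀[(Σ P·[cation]ₒ + Σ P·[anion]ᵢ) / (Σ P·[cation]ᵢ + Σ P·[anion]ₒ)]
Numerator = 1×8.12 + 0.039×125 = 12.99
Denominator = 1×128 + 0.039×21.8 = 128.9
Vm = 60.8 · log₁₀(0.10085) = 60.8 × (-0.9963) = -60.58 mV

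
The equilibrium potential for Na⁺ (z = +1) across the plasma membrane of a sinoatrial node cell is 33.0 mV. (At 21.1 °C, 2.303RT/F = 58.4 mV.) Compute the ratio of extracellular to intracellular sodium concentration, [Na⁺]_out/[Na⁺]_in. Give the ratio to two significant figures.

3.7

log₁₀([out]/[in]) = E·z/(58.4) = 33.0 × 1 / 58.4 = 0.5651
[out]/[in] = 10^(0.5651) = 3.673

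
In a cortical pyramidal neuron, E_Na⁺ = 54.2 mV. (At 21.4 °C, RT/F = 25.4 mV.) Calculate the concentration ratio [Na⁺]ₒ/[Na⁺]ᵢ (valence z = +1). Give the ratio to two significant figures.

ln([out]/[in]) = E·z/(25.4) = 54.2 × 1 / 25.4 = 2.1339
[out]/[in] = e^(2.1339) = 8.447

8.4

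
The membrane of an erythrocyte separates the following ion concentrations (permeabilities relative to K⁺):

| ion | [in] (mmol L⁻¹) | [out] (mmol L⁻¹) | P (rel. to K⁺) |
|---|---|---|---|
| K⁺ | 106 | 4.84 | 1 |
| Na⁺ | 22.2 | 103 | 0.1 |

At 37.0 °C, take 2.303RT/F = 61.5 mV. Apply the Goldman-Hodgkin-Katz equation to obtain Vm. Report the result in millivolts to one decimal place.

Vm = 61.5 · log₁₀[(Σ P·[cation]ₒ + Σ P·[anion]ᵢ) / (Σ P·[cation]ᵢ + Σ P·[anion]ₒ)]
Numerator = 1×4.84 + 0.1×103 = 15.14
Denominator = 1×106 + 0.1×22.2 = 108.2
Vm = 61.5 · log₁₀(0.1399) = 61.5 × (-0.8542) = -52.53 mV

-52.5 mV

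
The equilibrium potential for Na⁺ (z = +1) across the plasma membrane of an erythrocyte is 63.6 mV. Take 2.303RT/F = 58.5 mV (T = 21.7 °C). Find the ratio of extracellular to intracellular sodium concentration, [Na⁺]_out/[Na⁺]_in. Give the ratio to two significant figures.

log₁₀([out]/[in]) = E·z/(58.5) = 63.6 × 1 / 58.5 = 1.0872
[out]/[in] = 10^(1.0872) = 12.22

12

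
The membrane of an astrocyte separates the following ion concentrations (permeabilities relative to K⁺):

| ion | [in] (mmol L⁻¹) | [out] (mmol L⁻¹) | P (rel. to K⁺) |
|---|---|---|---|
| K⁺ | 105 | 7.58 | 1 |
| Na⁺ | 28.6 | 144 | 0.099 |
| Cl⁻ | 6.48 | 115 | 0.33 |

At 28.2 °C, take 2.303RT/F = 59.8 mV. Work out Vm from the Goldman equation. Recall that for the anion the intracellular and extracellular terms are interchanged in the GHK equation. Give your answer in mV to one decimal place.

Vm = 59.8 · log₁₀[(Σ P·[cation]ₒ + Σ P·[anion]ᵢ) / (Σ P·[cation]ᵢ + Σ P·[anion]ₒ)]
Numerator = 1×7.58 + 0.099×144 + 0.33×6.48 = 23.97
Denominator = 1×105 + 0.099×28.6 + 0.33×115 = 145.8
Vm = 59.8 · log₁₀(0.16445) = 59.8 × (-0.7840) = -46.88 mV

-46.9 mV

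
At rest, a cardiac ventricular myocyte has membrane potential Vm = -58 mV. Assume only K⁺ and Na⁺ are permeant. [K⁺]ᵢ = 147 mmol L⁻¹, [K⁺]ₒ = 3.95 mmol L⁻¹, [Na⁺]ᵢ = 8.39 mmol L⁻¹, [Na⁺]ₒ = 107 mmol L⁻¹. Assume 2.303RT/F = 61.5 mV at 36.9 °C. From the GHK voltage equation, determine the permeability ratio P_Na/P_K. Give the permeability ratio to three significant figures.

0.121

Let α = P_Na/P_K. GHK: Vm = 61.5·log₁₀[(Kₒ + α·Naₒ)/(Kᵢ + α·Naᵢ)].
10^(Vm/61.5) = 10^(-58.0/61.5) = 0.114
So 0.114·(Kᵢ + α·Naᵢ) = Kₒ + α·Naₒ → α = (0.114·147.0 − 3.95) / (107.0 − 0.114·8.39)
α = (16.76 − 3.95) / (107.0 − 0.9565) = 12.81/106 = 0.1208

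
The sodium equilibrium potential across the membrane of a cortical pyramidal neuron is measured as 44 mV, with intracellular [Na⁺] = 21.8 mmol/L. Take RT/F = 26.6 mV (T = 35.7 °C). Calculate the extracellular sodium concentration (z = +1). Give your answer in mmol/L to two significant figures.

Nernst: E = (26.6/1) · ln([out]/[in]), so ln([out]/[in]) = 44.0 × 1 / 26.6 = 1.6541.
[out]/[in] = e^(1.6541) = 5.229.
[out] = 5.229 × 21.8 = 114 mmol/L.

110 mmol/L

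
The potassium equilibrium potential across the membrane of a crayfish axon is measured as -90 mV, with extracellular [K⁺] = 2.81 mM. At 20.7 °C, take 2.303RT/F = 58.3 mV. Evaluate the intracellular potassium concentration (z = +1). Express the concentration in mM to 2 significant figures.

Nernst: E = (58.3/1) · log₁₀([out]/[in]), so log₁₀([out]/[in]) = -90.0 × 1 / 58.3 = -1.5437.
[out]/[in] = 10^(-1.5437) = 0.02859.
[in] = 2.81 / 0.02859 = 98.28 mM.

98 mM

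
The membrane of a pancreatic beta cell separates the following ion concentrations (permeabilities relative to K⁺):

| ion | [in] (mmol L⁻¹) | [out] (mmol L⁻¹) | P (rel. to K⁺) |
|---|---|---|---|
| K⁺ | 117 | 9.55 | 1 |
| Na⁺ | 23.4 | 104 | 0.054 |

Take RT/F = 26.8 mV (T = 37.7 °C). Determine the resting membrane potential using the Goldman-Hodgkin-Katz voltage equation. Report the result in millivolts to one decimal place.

-55.0 mV

Vm = 26.8 · ln[(Σ P·[cation]ₒ + Σ P·[anion]ᵢ) / (Σ P·[cation]ᵢ + Σ P·[anion]ₒ)]
Numerator = 1×9.55 + 0.054×104 = 15.17
Denominator = 1×117 + 0.054×23.4 = 118.3
Vm = 26.8 · ln(0.12824) = 26.8 × (-2.0539) = -55.04 mV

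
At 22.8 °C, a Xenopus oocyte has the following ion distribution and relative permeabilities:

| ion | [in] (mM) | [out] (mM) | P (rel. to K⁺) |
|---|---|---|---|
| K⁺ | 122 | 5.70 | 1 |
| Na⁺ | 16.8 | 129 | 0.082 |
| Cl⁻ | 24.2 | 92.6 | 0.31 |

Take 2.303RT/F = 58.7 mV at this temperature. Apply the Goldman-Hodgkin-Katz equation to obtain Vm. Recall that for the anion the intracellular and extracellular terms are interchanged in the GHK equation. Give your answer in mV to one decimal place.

-47.3 mV

Vm = 58.7 · log₁₀[(Σ P·[cation]ₒ + Σ P·[anion]ᵢ) / (Σ P·[cation]ᵢ + Σ P·[anion]ₒ)]
Numerator = 1×5.70 + 0.082×129 + 0.31×24.2 = 23.78
Denominator = 1×122 + 0.082×16.8 + 0.31×92.6 = 152.1
Vm = 58.7 · log₁₀(0.15636) = 58.7 × (-0.8059) = -47.30 mV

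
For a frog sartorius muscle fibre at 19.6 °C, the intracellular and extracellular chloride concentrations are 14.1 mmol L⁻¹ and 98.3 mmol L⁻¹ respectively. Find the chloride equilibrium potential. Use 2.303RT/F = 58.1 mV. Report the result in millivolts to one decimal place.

-49.0 mV

E = (58.1/z) · log₁₀([Cl⁻]_out/[Cl⁻]_in) with z = -1.
For an anion, dividing by z = -1 reverses the sign.
= (58.1/-1) · log₁₀(98.3/14.1) = -58.10 · log₁₀(6.972)
= -58.10 · (0.8433) = -49.00 mV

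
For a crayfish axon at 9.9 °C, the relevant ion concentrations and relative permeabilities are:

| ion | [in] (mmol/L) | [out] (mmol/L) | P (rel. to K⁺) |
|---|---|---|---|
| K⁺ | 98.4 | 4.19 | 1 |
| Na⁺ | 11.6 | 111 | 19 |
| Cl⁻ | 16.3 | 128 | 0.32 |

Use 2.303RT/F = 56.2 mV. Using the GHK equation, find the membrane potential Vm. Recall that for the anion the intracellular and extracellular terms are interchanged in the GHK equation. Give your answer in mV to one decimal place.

Vm = 56.2 · log₁₀[(Σ P·[cation]ₒ + Σ P·[anion]ᵢ) / (Σ P·[cation]ᵢ + Σ P·[anion]ₒ)]
Numerator = 1×4.19 + 19×111 + 0.32×16.3 = 2118
Denominator = 1×98.4 + 19×11.6 + 0.32×128 = 359.8
Vm = 56.2 · log₁₀(5.8884) = 56.2 × (0.7700) = 43.27 mV

43.3 mV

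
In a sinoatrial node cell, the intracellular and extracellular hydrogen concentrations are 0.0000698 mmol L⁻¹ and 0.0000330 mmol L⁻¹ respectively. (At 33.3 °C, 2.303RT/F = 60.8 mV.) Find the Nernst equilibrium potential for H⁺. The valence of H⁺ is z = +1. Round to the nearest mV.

E = (60.8/z) · log₁₀([H⁺]_out/[H⁺]_in) with z = +1.
= (60.8/1) · log₁₀(0.0000330/0.0000698) = 60.80 · log₁₀(0.4728)
= 60.80 · (-0.3253) = -19.78 mV

-20 mV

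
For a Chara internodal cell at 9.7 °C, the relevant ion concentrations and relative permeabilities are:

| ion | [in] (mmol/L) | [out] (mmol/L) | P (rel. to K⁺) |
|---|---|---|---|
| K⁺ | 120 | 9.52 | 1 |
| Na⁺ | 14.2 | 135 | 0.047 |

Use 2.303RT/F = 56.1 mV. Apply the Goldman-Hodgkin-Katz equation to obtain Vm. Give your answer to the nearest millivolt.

Vm = 56.1 · log₁₀[(Σ P·[cation]ₒ + Σ P·[anion]ᵢ) / (Σ P·[cation]ᵢ + Σ P·[anion]ₒ)]
Numerator = 1×9.52 + 0.047×135 = 15.86
Denominator = 1×120 + 0.047×14.2 = 120.7
Vm = 56.1 · log₁₀(0.13148) = 56.1 × (-0.8811) = -49.43 mV

-49 mV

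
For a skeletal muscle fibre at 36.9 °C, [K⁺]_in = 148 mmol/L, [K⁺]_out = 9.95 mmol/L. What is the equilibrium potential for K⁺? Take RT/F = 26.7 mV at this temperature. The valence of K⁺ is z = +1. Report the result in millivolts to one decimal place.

E = (26.7/z) · ln([K⁺]_out/[K⁺]_in) with z = +1.
= (26.7/1) · ln(9.95/148) = 26.70 · ln(0.06723)
= 26.70 · (-2.6996) = -72.08 mV

-72.1 mV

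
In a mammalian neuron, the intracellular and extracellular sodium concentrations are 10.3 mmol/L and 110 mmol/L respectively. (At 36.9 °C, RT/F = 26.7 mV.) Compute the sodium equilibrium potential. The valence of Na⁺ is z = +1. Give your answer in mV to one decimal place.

E = (26.7/z) · ln([Na⁺]_out/[Na⁺]_in) with z = +1.
= (26.7/1) · ln(110/10.3) = 26.70 · ln(10.68)
= 26.70 · (2.3683) = 63.23 mV

63.2 mV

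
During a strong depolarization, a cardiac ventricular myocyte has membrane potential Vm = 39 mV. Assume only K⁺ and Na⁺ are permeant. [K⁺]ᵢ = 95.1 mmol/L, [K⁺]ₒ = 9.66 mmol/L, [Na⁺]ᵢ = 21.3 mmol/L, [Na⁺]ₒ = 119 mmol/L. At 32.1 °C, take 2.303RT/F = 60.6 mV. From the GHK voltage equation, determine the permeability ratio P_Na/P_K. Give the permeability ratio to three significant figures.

16.2

Let α = P_Na/P_K. GHK: Vm = 60.6·log₁₀[(Kₒ + α·Naₒ)/(Kᵢ + α·Naᵢ)].
10^(Vm/60.6) = 10^(39.0/60.6) = 4.4011
So 4.4011·(Kᵢ + α·Naᵢ) = Kₒ + α·Naₒ → α = (4.4011·95.1 − 9.66) / (119.0 − 4.4011·21.3)
α = (418.5 − 9.66) / (119.0 − 93.74) = 408.9/25.26 = 16.19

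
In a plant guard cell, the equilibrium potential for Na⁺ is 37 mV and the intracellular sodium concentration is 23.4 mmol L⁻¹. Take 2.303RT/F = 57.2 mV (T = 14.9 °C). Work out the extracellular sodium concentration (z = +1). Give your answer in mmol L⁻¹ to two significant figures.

100 mmol L⁻¹

Nernst: E = (57.2/1) · log₁₀([out]/[in]), so log₁₀([out]/[in]) = 37.0 × 1 / 57.2 = 0.6469.
[out]/[in] = 10^(0.6469) = 4.435.
[out] = 4.435 × 23.4 = 103.8 mmol L⁻¹.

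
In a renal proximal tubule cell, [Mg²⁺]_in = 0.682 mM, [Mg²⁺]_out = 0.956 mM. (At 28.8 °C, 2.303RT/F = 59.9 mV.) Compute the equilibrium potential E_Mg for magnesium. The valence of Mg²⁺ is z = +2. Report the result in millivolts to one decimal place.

E = (59.9/z) · log₁₀([Mg²⁺]_out/[Mg²⁺]_in) with z = +2.
= (59.9/2) · log₁₀(0.956/0.682) = 29.95 · log₁₀(1.402)
= 29.95 · (0.1467) = 4.39 mV

4.4 mV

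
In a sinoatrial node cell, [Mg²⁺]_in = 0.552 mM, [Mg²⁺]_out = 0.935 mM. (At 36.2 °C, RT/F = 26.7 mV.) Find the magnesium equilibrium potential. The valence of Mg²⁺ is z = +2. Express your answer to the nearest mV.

7 mV

E = (26.7/z) · ln([Mg²⁺]_out/[Mg²⁺]_in) with z = +2.
= (26.7/2) · ln(0.935/0.552) = 13.35 · ln(1.694)
= 13.35 · (0.5270) = 7.04 mV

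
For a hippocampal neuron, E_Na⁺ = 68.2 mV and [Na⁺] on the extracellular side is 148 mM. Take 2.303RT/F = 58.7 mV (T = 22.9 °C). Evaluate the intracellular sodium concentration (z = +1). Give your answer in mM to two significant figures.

10 mM

Nernst: E = (58.7/1) · log₁₀([out]/[in]), so log₁₀([out]/[in]) = 68.2 × 1 / 58.7 = 1.1618.
[out]/[in] = 10^(1.1618) = 14.52.
[in] = 148 / 14.52 = 10.2 mM.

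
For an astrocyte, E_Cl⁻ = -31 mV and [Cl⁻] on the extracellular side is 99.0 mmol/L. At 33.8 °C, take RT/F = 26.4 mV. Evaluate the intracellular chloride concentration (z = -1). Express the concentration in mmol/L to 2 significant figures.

Nernst: E = (26.4/-1) · ln([out]/[in]), so ln([out]/[in]) = -31.0 × -1 / 26.4 = 1.1742.
[out]/[in] = e^(1.1742) = 3.236.
[in] = 99.0 / 3.236 = 30.6 mmol/L.

31 mmol/L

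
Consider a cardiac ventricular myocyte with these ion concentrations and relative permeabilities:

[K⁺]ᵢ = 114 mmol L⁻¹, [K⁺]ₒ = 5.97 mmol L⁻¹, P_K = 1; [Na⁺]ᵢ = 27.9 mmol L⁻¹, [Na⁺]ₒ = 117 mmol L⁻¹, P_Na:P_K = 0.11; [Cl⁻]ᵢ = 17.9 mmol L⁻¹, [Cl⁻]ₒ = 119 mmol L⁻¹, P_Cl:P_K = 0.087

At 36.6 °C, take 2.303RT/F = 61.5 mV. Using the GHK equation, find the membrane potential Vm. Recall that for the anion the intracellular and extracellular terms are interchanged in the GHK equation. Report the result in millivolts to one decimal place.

Vm = 61.5 · log₁₀[(Σ P·[cation]ₒ + Σ P·[anion]ᵢ) / (Σ P·[cation]ᵢ + Σ P·[anion]ₒ)]
Numerator = 1×5.97 + 0.11×117 + 0.087×17.9 = 20.4
Denominator = 1×114 + 0.11×27.9 + 0.087×119 = 127.4
Vm = 61.5 · log₁₀(0.16008) = 61.5 × (-0.7957) = -48.93 mV

-48.9 mV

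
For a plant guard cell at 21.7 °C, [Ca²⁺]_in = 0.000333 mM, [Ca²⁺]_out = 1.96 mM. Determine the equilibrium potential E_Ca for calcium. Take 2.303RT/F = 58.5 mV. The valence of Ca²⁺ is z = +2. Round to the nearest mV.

E = (58.5/z) · log₁₀([Ca²⁺]_out/[Ca²⁺]_in) with z = +2.
= (58.5/2) · log₁₀(1.96/0.000333) = 29.25 · log₁₀(5886)
= 29.25 · (3.7698) = 110.27 mV

110 mV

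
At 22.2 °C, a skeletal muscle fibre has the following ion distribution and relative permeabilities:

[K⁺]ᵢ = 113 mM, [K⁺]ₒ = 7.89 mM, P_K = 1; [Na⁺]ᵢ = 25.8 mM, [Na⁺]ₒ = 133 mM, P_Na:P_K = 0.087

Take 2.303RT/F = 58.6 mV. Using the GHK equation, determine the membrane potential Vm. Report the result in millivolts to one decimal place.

Vm = 58.6 · log₁₀[(Σ P·[cation]ₒ + Σ P·[anion]ᵢ) / (Σ P·[cation]ᵢ + Σ P·[anion]ₒ)]
Numerator = 1×7.89 + 0.087×133 = 19.46
Denominator = 1×113 + 0.087×25.8 = 115.2
Vm = 58.6 · log₁₀(0.16887) = 58.6 × (-0.7725) = -45.27 mV

-45.3 mV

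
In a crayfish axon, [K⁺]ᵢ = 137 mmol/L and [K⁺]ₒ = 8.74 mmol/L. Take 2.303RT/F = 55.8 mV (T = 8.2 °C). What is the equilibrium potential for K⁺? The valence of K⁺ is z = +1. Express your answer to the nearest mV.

E = (55.8/z) · log₁₀([K⁺]_out/[K⁺]_in) with z = +1.
= (55.8/1) · log₁₀(8.74/137) = 55.80 · log₁₀(0.0638)
= 55.80 · (-1.1952) = -66.69 mV

-67 mV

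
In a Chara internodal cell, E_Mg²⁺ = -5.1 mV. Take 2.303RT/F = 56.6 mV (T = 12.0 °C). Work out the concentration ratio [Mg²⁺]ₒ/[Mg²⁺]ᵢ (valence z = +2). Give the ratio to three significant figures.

0.660

log₁₀([out]/[in]) = E·z/(56.6) = -5.1 × 2 / 56.6 = -0.1802
[out]/[in] = 10^(-0.1802) = 0.6604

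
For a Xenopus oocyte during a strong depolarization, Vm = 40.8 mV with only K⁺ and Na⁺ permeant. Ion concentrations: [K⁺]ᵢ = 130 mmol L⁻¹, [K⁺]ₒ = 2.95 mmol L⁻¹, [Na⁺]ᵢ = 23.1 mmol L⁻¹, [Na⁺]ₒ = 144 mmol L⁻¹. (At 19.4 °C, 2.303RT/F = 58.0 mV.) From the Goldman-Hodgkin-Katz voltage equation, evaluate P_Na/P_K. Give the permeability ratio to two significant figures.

Let α = P_Na/P_K. GHK: Vm = 58.0·log₁₀[(Kₒ + α·Naₒ)/(Kᵢ + α·Naᵢ)].
10^(Vm/58.0) = 10^(40.8/58.0) = 5.0518
So 5.0518·(Kᵢ + α·Naᵢ) = Kₒ + α·Naₒ → α = (5.0518·130.0 − 2.95) / (144.0 − 5.0518·23.1)
α = (656.7 − 2.95) / (144.0 − 116.7) = 653.8/27.3 = 23.95

24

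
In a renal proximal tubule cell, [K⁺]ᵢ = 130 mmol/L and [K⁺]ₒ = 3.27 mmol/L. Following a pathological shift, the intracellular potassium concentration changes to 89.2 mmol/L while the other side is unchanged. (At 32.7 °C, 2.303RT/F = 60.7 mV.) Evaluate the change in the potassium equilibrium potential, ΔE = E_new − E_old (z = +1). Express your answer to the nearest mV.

E_old = (60.7/1)·log₁₀(3.27/130) = -97.08 mV
E_new = (60.7/1)·log₁₀(3.27/89.2) = -87.15 mV
ΔE = -87.15 − (-97.08) = 9.93 mV

10 mV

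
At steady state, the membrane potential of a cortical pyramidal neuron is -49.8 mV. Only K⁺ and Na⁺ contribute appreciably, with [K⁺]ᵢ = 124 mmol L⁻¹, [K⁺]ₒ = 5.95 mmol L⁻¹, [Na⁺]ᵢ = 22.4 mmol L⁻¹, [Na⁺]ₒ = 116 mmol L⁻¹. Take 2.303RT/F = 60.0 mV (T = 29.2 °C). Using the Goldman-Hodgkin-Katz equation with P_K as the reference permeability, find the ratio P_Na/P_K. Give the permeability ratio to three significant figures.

Let α = P_Na/P_K. GHK: Vm = 60.0·log₁₀[(Kₒ + α·Naₒ)/(Kᵢ + α·Naᵢ)].
10^(Vm/60.0) = 10^(-49.8/60.0) = 0.14791
So 0.14791·(Kᵢ + α·Naᵢ) = Kₒ + α·Naₒ → α = (0.14791·124.0 − 5.95) / (116.0 − 0.14791·22.4)
α = (18.34 − 5.95) / (116.0 − 3.313) = 12.39/112.7 = 0.11

0.110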